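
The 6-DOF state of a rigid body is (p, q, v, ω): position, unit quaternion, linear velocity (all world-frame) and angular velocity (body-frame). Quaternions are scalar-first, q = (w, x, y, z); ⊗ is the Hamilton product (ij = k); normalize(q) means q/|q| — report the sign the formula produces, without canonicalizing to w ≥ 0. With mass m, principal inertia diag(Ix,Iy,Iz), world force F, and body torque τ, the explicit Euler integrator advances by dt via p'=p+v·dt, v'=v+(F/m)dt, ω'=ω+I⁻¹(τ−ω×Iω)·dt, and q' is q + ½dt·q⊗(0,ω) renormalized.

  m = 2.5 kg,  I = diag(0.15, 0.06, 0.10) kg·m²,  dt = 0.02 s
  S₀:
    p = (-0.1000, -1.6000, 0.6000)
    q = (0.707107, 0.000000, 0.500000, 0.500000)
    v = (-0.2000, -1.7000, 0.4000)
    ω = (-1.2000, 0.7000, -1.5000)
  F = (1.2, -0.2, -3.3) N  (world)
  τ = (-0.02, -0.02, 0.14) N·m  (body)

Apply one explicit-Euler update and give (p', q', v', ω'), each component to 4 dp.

p' = p + v·dt = (-0.1040, -1.6340, 0.6080)
v' = v + a·dt = (-0.1904, -1.7016, 0.3736)
(τ − ω×Iω)/I = (0.1467, -1.8333, 0.6440)
ω + α·dt = (-1.1971, 0.6633, -1.4871)
2q̇ = q⊗(0,ω) = (0.4000000, -1.9485284, -0.1050251, -0.4606605)
updated quaternion q' = (0.7110, -0.0195, 0.4988, 0.4953)

p' = (-0.1040, -1.6340, 0.6080)
q' = (0.7110, -0.0195, 0.4988, 0.4953)
v' = (-0.1904, -1.7016, 0.3736)
ω' = (-1.1971, 0.6633, -1.4871)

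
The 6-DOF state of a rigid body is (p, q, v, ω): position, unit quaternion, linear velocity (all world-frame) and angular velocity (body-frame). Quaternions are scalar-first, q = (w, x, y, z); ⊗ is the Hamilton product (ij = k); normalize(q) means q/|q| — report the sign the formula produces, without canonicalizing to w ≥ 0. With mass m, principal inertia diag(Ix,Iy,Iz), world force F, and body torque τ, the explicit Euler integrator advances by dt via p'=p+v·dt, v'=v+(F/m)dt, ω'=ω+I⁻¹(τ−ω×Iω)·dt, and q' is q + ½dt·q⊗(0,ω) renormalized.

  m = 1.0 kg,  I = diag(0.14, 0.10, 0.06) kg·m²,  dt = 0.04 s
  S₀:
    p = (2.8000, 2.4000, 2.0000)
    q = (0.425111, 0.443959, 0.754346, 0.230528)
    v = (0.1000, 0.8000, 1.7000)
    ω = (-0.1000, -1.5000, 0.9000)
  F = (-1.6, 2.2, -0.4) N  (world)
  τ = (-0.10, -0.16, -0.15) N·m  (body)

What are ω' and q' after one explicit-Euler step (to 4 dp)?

ω' = (-0.1440, -1.5611, 0.8040)
q' = (0.4442, 0.4633, 0.7327, 0.2262)

gyro term ω×Iω = (0.0540, -0.0072, -0.0060)
α = I⁻¹(τ − ω×Iω) = (-1.1000, -1.5280, -2.4000)
ω' = ω + α·dt = (-0.1440, -1.5611, 0.8040)
q⊗(0,ω) = (0.9684397, 0.9821923, -1.0602824, -0.2079040)
q' = normalize(q + ½dt·q⊗(0,ω)) = (0.4442, 0.4633, 0.7327, 0.2262)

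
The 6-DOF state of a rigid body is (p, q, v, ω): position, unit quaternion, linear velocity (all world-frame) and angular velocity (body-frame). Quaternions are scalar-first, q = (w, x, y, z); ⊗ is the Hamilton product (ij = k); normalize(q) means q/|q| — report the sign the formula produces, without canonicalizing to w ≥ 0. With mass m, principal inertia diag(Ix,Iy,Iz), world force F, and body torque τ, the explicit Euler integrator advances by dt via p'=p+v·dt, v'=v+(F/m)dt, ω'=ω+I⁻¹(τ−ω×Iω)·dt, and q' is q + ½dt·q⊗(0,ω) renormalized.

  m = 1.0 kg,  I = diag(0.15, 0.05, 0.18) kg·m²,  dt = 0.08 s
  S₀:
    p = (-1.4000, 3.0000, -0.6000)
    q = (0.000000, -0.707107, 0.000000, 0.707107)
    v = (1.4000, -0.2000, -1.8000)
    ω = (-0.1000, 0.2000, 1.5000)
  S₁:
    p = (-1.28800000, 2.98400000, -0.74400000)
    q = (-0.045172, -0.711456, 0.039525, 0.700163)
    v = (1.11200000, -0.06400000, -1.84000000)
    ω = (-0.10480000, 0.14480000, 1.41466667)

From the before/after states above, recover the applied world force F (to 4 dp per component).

F = (-3.6000, 1.7000, -0.5000)

Δv = v₁−v₀ = (-0.28800000, 0.13600000, -0.04000000)
F = m·Δv/dt = (-3.6000, 1.7000, -0.5000)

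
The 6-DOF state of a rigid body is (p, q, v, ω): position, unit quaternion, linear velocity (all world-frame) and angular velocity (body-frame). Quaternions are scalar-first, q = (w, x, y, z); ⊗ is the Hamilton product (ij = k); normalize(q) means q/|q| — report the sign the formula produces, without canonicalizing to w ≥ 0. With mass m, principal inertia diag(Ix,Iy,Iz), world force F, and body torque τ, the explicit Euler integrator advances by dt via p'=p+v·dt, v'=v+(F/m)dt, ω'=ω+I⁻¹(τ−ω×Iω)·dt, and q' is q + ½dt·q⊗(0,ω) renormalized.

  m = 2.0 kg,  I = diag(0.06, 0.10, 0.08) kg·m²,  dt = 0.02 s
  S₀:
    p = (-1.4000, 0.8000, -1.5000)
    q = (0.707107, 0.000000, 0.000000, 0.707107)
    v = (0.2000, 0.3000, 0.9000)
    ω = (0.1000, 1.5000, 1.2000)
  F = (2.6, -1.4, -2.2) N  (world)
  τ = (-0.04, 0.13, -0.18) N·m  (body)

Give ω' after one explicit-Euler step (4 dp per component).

(τ − ω×Iω)/I = (-0.0667, 1.3240, -2.3250)
ω + α·dt = (0.0987, 1.5265, 1.1535)

ω' = (0.0987, 1.5265, 1.1535)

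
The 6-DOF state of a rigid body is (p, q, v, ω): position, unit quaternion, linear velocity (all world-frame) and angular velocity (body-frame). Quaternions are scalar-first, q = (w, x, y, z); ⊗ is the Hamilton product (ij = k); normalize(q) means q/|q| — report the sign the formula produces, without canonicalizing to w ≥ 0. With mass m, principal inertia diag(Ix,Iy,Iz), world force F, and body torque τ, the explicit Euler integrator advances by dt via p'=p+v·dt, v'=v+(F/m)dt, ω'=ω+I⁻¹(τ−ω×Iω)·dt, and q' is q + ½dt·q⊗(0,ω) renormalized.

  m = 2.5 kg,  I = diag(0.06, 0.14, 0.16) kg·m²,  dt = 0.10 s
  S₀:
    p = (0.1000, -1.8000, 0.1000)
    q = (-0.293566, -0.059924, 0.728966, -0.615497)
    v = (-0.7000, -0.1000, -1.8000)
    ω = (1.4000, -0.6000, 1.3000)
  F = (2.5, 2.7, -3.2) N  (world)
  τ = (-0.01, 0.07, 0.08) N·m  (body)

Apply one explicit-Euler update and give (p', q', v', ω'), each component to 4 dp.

gyro term ω×Iω = (-0.0156, -0.1820, -0.0672)
α = I⁻¹(τ − ω×Iω) = (0.0933, 1.8000, 0.9200)
ω + α·dt = (1.4093, -0.4200, 1.3920)
q⊗(0,ω) = (1.3214193, 0.1673652, -0.6076550, -1.3662338)
q + ½dt·q⊗(0,ω), renormalized = (-0.2264, -0.0513, 0.6951, -0.6804)
a = (1.0000, 1.0800, -1.2800)
p' = p + v·dt = (0.0300, -1.8100, -0.0800)
v + (F/m)dt = (-0.6000, 0.0080, -1.9280)

p' = (0.0300, -1.8100, -0.0800)
q' = (-0.2264, -0.0513, 0.6951, -0.6804)
v' = (-0.6000, 0.0080, -1.9280)
ω' = (1.4093, -0.4200, 1.3920)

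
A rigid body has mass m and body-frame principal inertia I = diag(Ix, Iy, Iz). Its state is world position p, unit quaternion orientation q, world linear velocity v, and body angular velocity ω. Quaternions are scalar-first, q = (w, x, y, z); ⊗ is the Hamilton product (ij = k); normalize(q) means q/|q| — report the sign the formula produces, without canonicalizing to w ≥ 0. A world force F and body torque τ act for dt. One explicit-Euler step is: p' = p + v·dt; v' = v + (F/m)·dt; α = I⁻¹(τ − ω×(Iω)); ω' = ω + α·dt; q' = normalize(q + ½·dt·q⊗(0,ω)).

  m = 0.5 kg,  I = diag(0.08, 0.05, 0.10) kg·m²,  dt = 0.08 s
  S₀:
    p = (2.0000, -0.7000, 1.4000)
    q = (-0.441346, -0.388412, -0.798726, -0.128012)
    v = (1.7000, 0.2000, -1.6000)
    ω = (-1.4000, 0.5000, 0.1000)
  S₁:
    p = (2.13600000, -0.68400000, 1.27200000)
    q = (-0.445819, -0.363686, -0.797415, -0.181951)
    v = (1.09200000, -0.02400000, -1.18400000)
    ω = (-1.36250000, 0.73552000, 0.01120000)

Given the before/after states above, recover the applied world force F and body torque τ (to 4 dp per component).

rate change Δω = (0.03750000, 0.23552000, -0.08880000)
τ = I·(Δω/dt) + ω₀×(Iω₀) = (0.0400, 0.1500, -0.0900)
v₁ − v₀ = (-0.60800000, -0.22400000, 0.41600000)
F = m·Δv/dt = (-3.8000, -1.4000, 2.6000)

F = (-3.8000, -1.4000, 2.6000)
τ = (0.0400, 0.1500, -0.0900)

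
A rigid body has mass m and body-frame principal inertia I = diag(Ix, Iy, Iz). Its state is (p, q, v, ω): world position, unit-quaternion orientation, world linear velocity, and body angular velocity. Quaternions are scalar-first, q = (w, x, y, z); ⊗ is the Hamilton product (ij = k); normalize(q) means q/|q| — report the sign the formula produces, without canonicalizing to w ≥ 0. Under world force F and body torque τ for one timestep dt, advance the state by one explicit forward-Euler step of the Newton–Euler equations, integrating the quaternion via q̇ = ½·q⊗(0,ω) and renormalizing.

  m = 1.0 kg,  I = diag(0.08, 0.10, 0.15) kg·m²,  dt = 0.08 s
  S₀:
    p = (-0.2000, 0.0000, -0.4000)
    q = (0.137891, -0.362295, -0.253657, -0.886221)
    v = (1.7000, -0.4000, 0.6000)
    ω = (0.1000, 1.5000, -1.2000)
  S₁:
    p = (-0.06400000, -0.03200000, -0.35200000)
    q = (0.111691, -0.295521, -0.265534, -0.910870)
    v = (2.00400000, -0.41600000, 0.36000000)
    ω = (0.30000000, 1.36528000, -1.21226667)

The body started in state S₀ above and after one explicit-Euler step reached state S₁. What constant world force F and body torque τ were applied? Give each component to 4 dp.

rate change Δω = (0.20000000, -0.13472000, -0.01226667)
precession coupling = (-0.0900, 0.0084, 0.0030)
applied torque τ = (0.1100, -0.1600, -0.0200)
velocity change Δv = (0.30400000, -0.01600000, -0.24000000)
m·(v₁−v₀)/dt = (3.8000, -0.2000, -3.0000)

F = (3.8000, -0.2000, -3.0000)
τ = (0.1100, -0.1600, -0.0200)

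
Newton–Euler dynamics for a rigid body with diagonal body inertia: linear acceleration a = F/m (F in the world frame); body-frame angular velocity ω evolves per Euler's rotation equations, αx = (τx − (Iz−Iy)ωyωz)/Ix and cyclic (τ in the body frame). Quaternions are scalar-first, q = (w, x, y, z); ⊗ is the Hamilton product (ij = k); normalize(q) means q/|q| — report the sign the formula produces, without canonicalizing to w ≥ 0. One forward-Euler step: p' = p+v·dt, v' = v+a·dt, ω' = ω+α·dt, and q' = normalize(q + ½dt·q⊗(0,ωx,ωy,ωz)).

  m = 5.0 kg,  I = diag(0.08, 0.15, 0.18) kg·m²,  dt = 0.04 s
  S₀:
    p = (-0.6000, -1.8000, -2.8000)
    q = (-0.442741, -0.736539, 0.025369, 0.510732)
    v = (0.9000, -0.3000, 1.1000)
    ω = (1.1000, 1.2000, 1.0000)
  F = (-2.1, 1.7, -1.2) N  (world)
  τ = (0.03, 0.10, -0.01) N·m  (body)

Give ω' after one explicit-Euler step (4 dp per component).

gyro term ω×Iω = (0.0360, -0.1100, 0.0924)
angular accel α = (-0.0750, 1.4000, -0.5689)
new body rate ω' = (1.0970, 1.2560, 0.9772)

ω' = (1.0970, 1.2560, 0.9772)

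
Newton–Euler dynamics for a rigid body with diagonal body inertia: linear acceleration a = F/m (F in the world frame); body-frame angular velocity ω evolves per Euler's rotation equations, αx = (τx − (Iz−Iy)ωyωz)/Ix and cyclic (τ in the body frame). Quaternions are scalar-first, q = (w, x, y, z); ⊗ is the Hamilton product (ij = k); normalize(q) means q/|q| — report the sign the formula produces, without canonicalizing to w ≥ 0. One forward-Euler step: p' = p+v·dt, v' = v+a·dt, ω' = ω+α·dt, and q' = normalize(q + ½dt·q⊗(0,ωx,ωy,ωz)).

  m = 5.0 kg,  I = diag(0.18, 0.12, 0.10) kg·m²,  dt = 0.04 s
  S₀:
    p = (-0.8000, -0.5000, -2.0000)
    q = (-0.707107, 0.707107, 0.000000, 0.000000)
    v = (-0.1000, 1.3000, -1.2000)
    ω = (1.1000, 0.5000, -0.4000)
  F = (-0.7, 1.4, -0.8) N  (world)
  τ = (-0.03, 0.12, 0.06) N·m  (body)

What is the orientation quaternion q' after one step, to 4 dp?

q⊗(0,ω) = (-0.7778177, -0.7778177, -0.0707107, 0.6363963)
updated quaternion q' = (-0.7224, 0.6913, -0.0014, 0.0127)

q' = (-0.7224, 0.6913, -0.0014, 0.0127)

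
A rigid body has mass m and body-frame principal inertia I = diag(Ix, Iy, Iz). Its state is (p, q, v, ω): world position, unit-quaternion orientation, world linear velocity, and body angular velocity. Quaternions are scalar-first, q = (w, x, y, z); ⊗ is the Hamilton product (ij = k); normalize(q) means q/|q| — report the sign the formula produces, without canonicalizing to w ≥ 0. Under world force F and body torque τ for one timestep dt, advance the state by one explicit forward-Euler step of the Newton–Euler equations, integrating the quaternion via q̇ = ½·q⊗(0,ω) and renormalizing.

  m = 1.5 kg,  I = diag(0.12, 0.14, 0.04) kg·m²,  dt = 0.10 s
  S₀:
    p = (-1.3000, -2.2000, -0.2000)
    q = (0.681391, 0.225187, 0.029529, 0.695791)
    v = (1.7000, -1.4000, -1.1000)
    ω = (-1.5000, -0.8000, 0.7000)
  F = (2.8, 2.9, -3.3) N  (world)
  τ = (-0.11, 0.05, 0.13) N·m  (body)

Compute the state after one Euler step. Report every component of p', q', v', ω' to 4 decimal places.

precession coupling ω×(Iω) = (0.0560, -0.0840, 0.0240)
α = I⁻¹(τ − ω×Iω) = (-1.3833, 0.9571, 2.6500)
ω' = ω + α·dt = (-1.6383, -0.7043, 0.9650)
2q̇ = q⊗(0,ω) = (-0.1256500, -0.4447834, -1.7464302, 0.3411176)
q + ½dt·q⊗(0,ω), renormalized = (0.6723, 0.2021, -0.0575, 0.7099)
a = F/m = (1.8667, 1.9333, -2.2000)
p' = p + v·dt = (-1.1300, -2.3400, -0.3100)
v' = v + a·dt = (1.8867, -1.2067, -1.3200)

p' = (-1.1300, -2.3400, -0.3100)
q' = (0.6723, 0.2021, -0.0575, 0.7099)
v' = (1.8867, -1.2067, -1.3200)
ω' = (-1.6383, -0.7043, 0.9650)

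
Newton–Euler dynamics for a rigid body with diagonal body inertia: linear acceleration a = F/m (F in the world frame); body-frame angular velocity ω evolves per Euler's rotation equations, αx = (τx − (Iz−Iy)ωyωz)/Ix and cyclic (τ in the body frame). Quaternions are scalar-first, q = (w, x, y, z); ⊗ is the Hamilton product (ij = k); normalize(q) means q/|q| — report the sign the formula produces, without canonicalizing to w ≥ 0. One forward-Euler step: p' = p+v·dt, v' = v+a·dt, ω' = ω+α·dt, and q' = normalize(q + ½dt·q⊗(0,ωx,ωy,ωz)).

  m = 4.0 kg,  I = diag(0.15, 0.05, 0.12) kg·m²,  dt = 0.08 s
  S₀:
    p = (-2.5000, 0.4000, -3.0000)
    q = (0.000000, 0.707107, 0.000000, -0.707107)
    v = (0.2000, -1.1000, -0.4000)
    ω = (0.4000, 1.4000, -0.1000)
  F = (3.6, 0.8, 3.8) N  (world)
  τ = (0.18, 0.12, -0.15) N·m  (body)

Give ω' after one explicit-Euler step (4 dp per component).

ω×(Iω) gyroscopic = (-0.0098, -0.0012, -0.0560)
angular accel α = (1.2653, 2.4240, -0.7833)
ω' = ω + α·dt = (0.5012, 1.5939, -0.1627)

ω' = (0.5012, 1.5939, -0.1627)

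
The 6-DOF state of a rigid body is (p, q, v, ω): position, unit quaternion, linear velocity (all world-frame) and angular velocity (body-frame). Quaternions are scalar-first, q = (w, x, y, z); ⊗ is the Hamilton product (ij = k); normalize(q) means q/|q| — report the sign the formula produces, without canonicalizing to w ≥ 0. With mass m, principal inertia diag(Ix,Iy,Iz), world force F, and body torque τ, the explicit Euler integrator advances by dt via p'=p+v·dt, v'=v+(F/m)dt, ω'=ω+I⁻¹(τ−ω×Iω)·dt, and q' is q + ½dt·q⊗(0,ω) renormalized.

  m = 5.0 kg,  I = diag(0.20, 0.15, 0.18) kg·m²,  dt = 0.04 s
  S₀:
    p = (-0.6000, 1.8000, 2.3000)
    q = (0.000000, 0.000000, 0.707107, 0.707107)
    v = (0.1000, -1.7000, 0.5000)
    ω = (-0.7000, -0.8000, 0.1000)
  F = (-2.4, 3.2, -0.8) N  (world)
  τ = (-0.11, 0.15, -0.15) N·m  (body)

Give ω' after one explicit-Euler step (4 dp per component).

(τ − ω×Iω)/I = (-0.5380, 1.0093, -0.6778)
ω + α·dt = (-0.7215, -0.7596, 0.0729)

ω' = (-0.7215, -0.7596, 0.0729)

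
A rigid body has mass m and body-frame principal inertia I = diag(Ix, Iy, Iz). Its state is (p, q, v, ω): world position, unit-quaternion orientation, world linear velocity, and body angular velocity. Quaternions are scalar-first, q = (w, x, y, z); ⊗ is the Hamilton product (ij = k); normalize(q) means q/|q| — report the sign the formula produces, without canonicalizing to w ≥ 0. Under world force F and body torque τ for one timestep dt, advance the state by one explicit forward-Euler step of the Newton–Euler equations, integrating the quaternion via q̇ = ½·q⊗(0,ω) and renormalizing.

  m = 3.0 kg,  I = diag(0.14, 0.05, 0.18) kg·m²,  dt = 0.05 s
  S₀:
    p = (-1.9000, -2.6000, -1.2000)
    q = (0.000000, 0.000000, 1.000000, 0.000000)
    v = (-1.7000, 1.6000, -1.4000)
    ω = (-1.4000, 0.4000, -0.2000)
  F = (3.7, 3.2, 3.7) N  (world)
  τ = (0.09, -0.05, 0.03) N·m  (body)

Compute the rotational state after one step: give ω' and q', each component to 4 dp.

ω' = (-1.3641, 0.3612, -0.2057)
q' = (-0.0100, -0.0050, 0.9993, 0.0350)

precession coupling ω×(Iω) = (-0.0104, -0.0112, 0.0504)
(τ − ω×Iω)/I = (0.7171, -0.7760, -0.1133)
ω + α·dt = (-1.3641, 0.3612, -0.2057)
2q̇ = q⊗(0,ω) = (-0.4000000, -0.2000000, 0.0000000, 1.4000000)
q' = normalize(q + ½dt·q⊗(0,ω)) = (-0.0100, -0.0050, 0.9993, 0.0350)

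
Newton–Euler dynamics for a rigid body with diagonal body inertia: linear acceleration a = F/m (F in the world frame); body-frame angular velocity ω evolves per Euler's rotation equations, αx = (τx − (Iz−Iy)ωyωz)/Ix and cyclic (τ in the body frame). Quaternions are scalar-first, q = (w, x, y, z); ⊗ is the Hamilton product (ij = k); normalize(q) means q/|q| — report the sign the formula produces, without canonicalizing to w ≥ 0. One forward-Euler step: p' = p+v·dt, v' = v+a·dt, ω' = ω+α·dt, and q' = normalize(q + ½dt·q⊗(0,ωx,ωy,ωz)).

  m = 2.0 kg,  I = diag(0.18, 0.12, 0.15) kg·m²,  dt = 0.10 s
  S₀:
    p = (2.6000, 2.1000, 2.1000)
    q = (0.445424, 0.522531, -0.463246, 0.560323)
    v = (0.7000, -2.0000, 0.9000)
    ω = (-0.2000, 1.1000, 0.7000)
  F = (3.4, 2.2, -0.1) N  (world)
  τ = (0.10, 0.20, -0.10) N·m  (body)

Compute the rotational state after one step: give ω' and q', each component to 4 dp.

ω×(Iω) gyroscopic = (0.0231, -0.0042, 0.0132)
angular accel α = (0.4272, 1.7017, -0.7547)
new body rate ω' = (-0.1573, 1.2702, 0.6245)
q⊗(0,ω) = (0.2218507, -1.0297123, 0.0121301, 0.7939317)
updated quaternion q' = (0.4555, 0.4700, -0.4616, 0.5987)

ω' = (-0.1573, 1.2702, 0.6245)
q' = (0.4555, 0.4700, -0.4616, 0.5987)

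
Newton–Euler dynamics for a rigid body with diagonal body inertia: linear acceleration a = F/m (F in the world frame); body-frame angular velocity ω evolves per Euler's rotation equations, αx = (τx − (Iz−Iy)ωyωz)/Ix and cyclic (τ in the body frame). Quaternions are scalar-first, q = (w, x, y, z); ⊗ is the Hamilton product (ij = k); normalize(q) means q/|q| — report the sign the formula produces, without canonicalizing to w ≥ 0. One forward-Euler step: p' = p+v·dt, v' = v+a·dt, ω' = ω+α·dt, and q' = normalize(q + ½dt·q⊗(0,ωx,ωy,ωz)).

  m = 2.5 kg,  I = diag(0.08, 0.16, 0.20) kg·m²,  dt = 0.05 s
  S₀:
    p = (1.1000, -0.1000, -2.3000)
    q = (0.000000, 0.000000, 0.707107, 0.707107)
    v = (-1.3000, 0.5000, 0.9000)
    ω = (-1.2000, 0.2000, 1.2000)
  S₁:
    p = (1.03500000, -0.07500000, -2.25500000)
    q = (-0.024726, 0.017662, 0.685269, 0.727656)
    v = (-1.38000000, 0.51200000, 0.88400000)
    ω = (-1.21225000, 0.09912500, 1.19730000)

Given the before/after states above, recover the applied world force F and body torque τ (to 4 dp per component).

ω₁ − ω₀ = (-0.01225000, -0.10087500, -0.00270000)
ω₀×(Iω₀) = (0.0096, 0.1728, -0.0192)
applied torque τ = (-0.0100, -0.1500, -0.0300)
velocity change Δv = (-0.08000000, 0.01200000, -0.01600000)
F = m·Δv/dt = (-4.0000, 0.6000, -0.8000)

F = (-4.0000, 0.6000, -0.8000)
τ = (-0.0100, -0.1500, -0.0300)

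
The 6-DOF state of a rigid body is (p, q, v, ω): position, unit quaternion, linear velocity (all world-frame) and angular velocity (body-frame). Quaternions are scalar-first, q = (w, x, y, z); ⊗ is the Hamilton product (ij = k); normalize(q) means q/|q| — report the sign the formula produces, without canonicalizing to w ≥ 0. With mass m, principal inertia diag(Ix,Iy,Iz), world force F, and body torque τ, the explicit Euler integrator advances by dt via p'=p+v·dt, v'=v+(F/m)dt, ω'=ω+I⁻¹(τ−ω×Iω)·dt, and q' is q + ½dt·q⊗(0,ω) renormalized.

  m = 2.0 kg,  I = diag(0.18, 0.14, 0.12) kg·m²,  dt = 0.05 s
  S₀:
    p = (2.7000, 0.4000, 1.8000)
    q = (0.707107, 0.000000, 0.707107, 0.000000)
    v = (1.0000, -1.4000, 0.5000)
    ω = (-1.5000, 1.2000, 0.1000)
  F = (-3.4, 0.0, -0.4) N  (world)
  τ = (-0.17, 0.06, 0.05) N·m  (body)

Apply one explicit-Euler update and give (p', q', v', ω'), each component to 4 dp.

p' = (2.7500, 0.3300, 1.8250)
q' = (0.6851, -0.0247, 0.7275, 0.0283)
v' = (0.9150, -1.4000, 0.4900)
ω' = (-1.5466, 1.2246, 0.0908)

gyro term ω×Iω = (-0.0024, -0.0090, 0.0720)
(τ − ω×Iω)/I = (-0.9311, 0.4929, -0.1833)
new body rate ω' = (-1.5466, 1.2246, 0.0908)
2q̇ = q⊗(0,ω) = (-0.8485284, -0.9899498, 0.8485284, 1.1313712)
q' = normalize(q + ½dt·q⊗(0,ω)) = (0.6851, -0.0247, 0.7275, 0.0283)
p' = p + v·dt = (2.7500, 0.3300, 1.8250)
new velocity v' = (0.9150, -1.4000, 0.4900)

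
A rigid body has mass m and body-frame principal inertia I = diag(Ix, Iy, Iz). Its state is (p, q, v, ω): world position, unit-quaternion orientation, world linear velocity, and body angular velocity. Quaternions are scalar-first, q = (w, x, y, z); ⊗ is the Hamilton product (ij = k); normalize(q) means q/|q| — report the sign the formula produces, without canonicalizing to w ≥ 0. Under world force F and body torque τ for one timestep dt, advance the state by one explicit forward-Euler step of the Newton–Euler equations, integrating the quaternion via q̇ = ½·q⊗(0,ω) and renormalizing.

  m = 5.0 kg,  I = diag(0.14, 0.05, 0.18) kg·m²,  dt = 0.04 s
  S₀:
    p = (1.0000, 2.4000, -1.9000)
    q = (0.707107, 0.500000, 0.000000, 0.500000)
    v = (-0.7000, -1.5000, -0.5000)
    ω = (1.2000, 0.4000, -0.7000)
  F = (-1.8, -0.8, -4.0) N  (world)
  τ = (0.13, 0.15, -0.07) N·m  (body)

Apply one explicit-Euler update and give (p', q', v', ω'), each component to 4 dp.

p' = (0.9720, 2.3400, -1.9200)
q' = (0.7018, 0.5128, 0.0246, 0.4939)
v' = (-0.7144, -1.5064, -0.5320)
ω' = (1.2475, 0.4931, -0.7060)

linear accel F/m = (-0.3600, -0.1600, -0.8000)
p + v·dt = (0.9720, 2.3400, -1.9200)
v' = v + a·dt = (-0.7144, -1.5064, -0.5320)
angular accel α = (1.1886, 2.3280, -0.1489)
ω + α·dt = (1.2475, 0.4931, -0.7060)
Hamilton product q⊗(0,ω) = (-0.2500000, 0.6485284, 1.2328428, -0.2949749)
q' = normalize(q + ½dt·q⊗(0,ω)) = (0.7018, 0.5128, 0.0246, 0.4939)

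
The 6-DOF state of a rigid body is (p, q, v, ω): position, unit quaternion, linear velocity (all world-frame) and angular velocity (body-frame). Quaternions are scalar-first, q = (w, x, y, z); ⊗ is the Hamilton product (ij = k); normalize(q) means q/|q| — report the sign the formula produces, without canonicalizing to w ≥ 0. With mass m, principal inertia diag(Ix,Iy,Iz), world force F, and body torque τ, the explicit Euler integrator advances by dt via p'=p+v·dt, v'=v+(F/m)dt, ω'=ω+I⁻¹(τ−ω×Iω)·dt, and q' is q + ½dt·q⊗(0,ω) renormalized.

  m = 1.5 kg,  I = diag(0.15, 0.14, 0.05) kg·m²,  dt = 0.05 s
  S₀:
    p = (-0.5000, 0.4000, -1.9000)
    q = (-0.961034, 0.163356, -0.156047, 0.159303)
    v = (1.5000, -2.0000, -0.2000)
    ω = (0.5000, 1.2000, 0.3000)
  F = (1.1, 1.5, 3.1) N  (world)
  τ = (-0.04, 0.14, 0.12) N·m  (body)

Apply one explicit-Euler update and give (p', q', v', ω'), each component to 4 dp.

p' = (-0.4250, 0.3000, -1.9100)
q' = (-0.9591, 0.1453, -0.1840, 0.1589)
v' = (1.5367, -1.9500, -0.0967)
ω' = (0.4975, 1.2446, 0.4260)

angular accel α = (-0.0507, 0.8929, 2.5200)
ω + α·dt = (0.4975, 1.2446, 0.4260)
q⊗(0,ω) = (0.0577875, -0.7184947, -1.1225961, -0.0142595)
q' = normalize(q + ½dt·q⊗(0,ω)) = (-0.9591, 0.1453, -0.1840, 0.1589)
p + v·dt = (-0.4250, 0.3000, -1.9100)
v' = v + a·dt = (1.5367, -1.9500, -0.0967)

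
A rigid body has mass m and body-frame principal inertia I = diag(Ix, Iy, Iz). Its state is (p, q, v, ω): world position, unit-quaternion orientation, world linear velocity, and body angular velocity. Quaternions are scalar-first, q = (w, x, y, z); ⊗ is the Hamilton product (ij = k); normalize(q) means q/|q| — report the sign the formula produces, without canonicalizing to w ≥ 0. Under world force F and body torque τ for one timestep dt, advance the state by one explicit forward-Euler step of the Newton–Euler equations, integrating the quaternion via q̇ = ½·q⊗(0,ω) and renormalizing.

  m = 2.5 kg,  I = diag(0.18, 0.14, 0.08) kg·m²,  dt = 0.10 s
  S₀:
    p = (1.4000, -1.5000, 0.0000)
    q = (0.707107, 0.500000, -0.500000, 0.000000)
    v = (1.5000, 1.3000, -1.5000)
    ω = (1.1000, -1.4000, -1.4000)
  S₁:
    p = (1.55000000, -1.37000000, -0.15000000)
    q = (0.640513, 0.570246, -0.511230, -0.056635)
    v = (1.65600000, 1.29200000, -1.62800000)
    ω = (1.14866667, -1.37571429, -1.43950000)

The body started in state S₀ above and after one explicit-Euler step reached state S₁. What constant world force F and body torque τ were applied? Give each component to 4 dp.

F = (3.9000, -0.2000, -3.2000)
τ = (-0.0300, -0.1200, 0.0300)

ω₁ − ω₀ = (0.04866667, 0.02428571, -0.03950000)
applied torque τ = (-0.0300, -0.1200, 0.0300)
Δv = v₁−v₀ = (0.15600000, -0.00800000, -0.12800000)
m·(v₁−v₀)/dt = (3.9000, -0.2000, -3.2000)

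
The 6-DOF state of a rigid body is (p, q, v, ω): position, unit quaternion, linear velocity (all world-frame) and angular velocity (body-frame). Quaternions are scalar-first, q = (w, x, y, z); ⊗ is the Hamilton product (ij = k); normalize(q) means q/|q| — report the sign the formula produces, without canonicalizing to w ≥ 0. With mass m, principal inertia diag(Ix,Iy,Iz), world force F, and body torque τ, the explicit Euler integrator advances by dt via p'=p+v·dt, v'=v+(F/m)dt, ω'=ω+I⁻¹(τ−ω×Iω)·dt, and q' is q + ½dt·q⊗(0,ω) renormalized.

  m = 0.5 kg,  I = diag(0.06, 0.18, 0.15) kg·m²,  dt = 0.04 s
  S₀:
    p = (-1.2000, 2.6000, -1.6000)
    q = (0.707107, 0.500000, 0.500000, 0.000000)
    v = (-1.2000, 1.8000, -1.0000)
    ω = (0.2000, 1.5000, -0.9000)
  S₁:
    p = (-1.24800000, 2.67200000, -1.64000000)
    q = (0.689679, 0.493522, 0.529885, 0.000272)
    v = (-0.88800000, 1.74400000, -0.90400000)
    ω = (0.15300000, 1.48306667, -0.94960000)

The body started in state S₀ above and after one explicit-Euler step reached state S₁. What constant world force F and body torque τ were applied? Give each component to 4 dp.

v₁ − v₀ = (0.31200000, -0.05600000, 0.09600000)
applied force F = (3.9000, -0.7000, 1.2000)
ω₁ − ω₀ = (-0.04700000, -0.01693333, -0.04960000)
applied torque τ = (-0.0300, -0.0600, -0.1500)

F = (3.9000, -0.7000, 1.2000)
τ = (-0.0300, -0.0600, -0.1500)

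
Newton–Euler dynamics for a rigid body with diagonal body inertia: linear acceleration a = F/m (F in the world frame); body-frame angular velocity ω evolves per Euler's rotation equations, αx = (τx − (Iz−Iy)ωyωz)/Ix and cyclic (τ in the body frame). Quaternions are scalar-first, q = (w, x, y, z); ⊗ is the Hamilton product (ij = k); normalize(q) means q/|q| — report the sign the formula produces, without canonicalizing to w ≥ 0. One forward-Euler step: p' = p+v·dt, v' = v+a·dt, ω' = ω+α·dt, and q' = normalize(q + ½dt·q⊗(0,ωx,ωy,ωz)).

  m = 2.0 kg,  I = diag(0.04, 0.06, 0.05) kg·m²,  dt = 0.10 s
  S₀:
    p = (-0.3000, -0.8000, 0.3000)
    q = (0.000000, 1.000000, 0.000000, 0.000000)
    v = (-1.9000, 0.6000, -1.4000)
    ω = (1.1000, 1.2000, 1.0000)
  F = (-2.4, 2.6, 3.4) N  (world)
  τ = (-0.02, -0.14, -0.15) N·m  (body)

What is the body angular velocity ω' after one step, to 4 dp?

ω' = (1.0800, 0.9850, 0.6472)

(τ − ω×Iω)/I = (-0.2000, -2.1500, -3.5280)
ω + α·dt = (1.0800, 0.9850, 0.6472)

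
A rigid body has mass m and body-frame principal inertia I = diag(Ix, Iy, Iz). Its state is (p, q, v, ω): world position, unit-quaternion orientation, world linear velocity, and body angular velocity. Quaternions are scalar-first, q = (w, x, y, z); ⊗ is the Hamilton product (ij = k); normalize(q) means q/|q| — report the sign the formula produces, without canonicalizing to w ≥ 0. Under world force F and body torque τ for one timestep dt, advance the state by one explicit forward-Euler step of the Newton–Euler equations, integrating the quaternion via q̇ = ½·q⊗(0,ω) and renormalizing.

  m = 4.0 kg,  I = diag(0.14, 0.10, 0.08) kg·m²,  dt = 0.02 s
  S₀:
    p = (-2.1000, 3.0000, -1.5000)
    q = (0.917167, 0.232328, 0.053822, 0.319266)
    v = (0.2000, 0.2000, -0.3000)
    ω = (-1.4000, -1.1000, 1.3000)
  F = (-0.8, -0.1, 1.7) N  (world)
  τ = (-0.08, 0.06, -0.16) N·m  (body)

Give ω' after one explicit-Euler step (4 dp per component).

gyro term ω×Iω = (0.0286, -0.1092, -0.0616)
α = I⁻¹(τ − ω×Iω) = (-0.7757, 1.6920, -1.2300)
ω + α·dt = (-1.4155, -1.0662, 1.2754)

ω' = (-1.4155, -1.0662, 1.2754)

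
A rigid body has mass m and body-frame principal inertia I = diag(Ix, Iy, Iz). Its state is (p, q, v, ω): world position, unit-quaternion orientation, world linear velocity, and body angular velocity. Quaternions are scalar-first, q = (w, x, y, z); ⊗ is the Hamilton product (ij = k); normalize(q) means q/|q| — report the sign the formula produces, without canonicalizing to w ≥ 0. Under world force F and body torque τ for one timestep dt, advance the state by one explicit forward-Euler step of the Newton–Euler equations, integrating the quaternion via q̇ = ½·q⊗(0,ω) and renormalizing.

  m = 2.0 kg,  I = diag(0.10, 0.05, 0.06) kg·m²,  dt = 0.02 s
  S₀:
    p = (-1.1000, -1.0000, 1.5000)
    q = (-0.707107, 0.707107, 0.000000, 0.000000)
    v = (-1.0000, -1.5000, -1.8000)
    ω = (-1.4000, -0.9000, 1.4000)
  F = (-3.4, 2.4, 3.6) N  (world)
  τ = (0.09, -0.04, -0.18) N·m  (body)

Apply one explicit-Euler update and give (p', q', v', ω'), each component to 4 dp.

a = F/m = (-1.7000, 1.2000, 1.8000)
p + v·dt = (-1.1200, -1.0300, 1.4640)
v' = v + a·dt = (-1.0340, -1.4760, -1.7640)
gyro term ω×Iω = (-0.0126, -0.0784, -0.0630)
(τ − ω×Iω)/I = (1.0260, 0.7680, -1.9500)
new body rate ω' = (-1.3795, -0.8846, 1.3610)
2q̇ = q⊗(0,ω) = (0.9899498, 0.9899498, -0.3535535, -1.6263461)
q' = normalize(q + ½dt·q⊗(0,ω)) = (-0.6970, 0.7168, -0.0035, -0.0163)

p' = (-1.1200, -1.0300, 1.4640)
q' = (-0.6970, 0.7168, -0.0035, -0.0163)
v' = (-1.0340, -1.4760, -1.7640)
ω' = (-1.3795, -0.8846, 1.3610)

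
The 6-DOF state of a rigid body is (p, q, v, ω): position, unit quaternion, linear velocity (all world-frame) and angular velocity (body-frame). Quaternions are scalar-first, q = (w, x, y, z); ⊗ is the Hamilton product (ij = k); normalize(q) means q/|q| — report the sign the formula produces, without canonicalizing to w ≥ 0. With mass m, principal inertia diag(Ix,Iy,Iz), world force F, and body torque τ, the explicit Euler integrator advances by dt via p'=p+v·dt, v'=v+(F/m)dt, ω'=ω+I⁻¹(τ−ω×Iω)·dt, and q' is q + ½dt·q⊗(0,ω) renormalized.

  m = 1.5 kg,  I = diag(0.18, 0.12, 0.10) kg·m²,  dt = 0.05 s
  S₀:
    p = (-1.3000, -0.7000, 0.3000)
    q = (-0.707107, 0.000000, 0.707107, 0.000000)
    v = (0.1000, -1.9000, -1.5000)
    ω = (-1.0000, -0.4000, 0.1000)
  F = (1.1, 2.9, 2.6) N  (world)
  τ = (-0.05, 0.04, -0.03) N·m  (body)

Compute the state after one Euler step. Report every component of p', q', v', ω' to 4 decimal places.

α = I⁻¹(τ − ω×Iω) = (-0.2822, 0.4000, -0.0600)
ω + α·dt = (-1.0141, -0.3800, 0.0970)
Hamilton product q⊗(0,ω) = (0.2828428, 0.7778177, 0.2828428, 0.6363963)
q' = normalize(q + ½dt·q⊗(0,ω)) = (-0.6998, 0.0194, 0.7139, 0.0159)
linear accel F/m = (0.7333, 1.9333, 1.7333)
new position p' = (-1.2950, -0.7950, 0.2250)
v' = v + a·dt = (0.1367, -1.8033, -1.4133)

p' = (-1.2950, -0.7950, 0.2250)
q' = (-0.6998, 0.0194, 0.7139, 0.0159)
v' = (0.1367, -1.8033, -1.4133)
ω' = (-1.0141, -0.3800, 0.0970)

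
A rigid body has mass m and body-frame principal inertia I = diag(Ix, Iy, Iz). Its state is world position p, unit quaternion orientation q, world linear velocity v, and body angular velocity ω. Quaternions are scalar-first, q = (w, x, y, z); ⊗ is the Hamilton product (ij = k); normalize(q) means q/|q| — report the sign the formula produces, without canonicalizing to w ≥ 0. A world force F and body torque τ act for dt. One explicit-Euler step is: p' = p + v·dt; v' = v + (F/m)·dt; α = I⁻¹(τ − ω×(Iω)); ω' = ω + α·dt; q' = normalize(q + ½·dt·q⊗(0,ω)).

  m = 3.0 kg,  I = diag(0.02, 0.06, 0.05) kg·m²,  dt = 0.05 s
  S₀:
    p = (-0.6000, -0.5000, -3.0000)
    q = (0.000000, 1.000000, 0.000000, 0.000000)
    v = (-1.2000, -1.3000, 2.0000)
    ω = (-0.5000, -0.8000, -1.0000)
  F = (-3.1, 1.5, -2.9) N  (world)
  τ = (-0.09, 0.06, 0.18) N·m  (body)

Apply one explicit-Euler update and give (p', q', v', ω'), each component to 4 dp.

p' = (-0.6600, -0.5650, -2.9000)
q' = (0.0125, 0.9994, 0.0250, -0.0200)
v' = (-1.2517, -1.2750, 1.9517)
ω' = (-0.7050, -0.7375, -0.8360)

α = I⁻¹(τ − ω×Iω) = (-4.1000, 1.2500, 3.2800)
new body rate ω' = (-0.7050, -0.7375, -0.8360)
q⊗(0,ω) = (0.5000000, 0.0000000, 1.0000000, -0.8000000)
q + ½dt·q⊗(0,ω), renormalized = (0.0125, 0.9994, 0.0250, -0.0200)
linear accel F/m = (-1.0333, 0.5000, -0.9667)
new position p' = (-0.6600, -0.5650, -2.9000)
v' = v + a·dt = (-1.2517, -1.2750, 1.9517)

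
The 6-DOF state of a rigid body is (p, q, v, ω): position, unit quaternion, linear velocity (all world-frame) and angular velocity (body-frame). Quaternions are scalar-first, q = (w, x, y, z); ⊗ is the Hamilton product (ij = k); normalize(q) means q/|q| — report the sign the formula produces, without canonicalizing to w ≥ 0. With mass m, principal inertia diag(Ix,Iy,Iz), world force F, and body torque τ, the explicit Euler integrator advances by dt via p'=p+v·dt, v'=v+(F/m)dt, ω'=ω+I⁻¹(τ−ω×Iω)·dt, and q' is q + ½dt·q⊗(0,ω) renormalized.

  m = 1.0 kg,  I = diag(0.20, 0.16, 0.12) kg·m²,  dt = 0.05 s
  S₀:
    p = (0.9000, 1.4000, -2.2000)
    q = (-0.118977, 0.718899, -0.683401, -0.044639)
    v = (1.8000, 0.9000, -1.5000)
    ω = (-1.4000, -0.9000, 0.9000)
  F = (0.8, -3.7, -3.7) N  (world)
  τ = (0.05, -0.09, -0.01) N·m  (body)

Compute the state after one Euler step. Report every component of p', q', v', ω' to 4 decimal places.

p' = (0.9900, 1.4450, -2.2750)
q' = (-0.1081, 0.7059, -0.6946, -0.0873)
v' = (1.8400, 0.7150, -1.6850)
ω' = (-1.3956, -0.8966, 0.9168)

a = F/m = (0.8000, -3.7000, -3.7000)
new position p' = (0.9900, 1.4450, -2.2750)
v + (F/m)dt = (1.8400, 0.7150, -1.6850)
ω×(Iω) gyroscopic = (0.0324, -0.1008, -0.0504)
angular accel α = (0.0880, 0.0675, 0.3367)
new body rate ω' = (-1.3956, -0.8966, 0.9168)
2q̇ = q⊗(0,ω) = (0.4315728, -0.4886682, -0.4774352, -1.7108498)
q + ½dt·q⊗(0,ω), renormalized = (-0.1081, 0.7059, -0.6946, -0.0873)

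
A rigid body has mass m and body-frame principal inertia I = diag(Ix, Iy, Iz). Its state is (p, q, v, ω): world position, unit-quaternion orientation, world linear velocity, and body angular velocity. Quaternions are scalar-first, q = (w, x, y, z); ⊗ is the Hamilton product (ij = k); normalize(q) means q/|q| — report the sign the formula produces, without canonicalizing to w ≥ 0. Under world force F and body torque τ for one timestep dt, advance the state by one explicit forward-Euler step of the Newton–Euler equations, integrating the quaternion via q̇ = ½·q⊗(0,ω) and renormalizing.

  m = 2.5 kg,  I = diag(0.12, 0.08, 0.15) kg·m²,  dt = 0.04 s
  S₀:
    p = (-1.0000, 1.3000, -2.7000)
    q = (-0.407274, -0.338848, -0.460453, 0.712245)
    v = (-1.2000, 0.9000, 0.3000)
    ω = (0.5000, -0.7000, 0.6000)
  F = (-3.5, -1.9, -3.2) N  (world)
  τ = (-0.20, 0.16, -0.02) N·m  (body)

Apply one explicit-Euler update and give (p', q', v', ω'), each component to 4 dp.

p' = (-1.0480, 1.3360, -2.6880)
q' = (-0.4188, -0.3384, -0.4435, 0.7165)
v' = (-1.2560, 0.8696, 0.2488)
ω' = (0.4431, -0.6155, 0.5909)

gyro term ω×Iω = (-0.0294, -0.0090, 0.0140)
angular accel α = (-1.4217, 2.1125, -0.2267)
ω' = ω + α·dt = (0.4431, -0.6155, 0.5909)
Hamilton product q⊗(0,ω) = (-0.5802401, 0.0186627, 0.8445231, 0.2230557)
q + ½dt·q⊗(0,ω), renormalized = (-0.4188, -0.3384, -0.4435, 0.7165)
a = (-1.4000, -0.7600, -1.2800)
p' = p + v·dt = (-1.0480, 1.3360, -2.6880)
v' = v + a·dt = (-1.2560, 0.8696, 0.2488)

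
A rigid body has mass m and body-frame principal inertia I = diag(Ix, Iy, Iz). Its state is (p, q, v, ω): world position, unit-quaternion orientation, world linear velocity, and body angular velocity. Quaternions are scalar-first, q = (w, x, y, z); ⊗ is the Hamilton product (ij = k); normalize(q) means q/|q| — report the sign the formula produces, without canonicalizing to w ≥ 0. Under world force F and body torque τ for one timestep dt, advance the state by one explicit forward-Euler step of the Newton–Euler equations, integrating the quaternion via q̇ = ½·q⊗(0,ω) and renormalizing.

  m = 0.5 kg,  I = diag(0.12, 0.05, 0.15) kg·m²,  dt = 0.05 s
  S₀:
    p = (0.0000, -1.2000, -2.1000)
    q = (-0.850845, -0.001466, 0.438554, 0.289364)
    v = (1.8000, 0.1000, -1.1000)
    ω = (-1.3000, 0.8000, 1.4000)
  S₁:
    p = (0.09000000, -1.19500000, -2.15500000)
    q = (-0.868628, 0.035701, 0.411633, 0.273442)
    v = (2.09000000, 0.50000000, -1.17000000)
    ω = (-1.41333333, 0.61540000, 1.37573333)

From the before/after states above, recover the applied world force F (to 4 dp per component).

Δv = v₁−v₀ = (0.29000000, 0.40000000, -0.07000000)
m·(v₁−v₀)/dt = (2.9000, 4.0000, -0.7000)

F = (2.9000, 4.0000, -0.7000)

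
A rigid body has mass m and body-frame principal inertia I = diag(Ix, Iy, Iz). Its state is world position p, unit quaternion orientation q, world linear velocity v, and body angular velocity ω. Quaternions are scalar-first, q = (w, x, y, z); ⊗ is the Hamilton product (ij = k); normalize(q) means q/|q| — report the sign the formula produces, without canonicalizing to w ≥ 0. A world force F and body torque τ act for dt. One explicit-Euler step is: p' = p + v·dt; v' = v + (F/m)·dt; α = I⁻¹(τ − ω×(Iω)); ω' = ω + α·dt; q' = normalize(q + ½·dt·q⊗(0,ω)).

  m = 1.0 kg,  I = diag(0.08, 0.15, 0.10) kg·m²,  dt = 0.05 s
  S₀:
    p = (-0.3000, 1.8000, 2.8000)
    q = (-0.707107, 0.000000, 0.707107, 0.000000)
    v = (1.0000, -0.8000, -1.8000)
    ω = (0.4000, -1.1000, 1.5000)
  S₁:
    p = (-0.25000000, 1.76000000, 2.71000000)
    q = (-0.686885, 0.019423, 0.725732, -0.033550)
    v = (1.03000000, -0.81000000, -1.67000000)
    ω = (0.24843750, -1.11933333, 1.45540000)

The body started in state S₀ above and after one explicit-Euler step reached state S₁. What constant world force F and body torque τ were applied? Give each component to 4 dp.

F = (0.6000, -0.2000, 2.6000)
τ = (-0.1600, -0.0700, -0.1200)

velocity change Δv = (0.03000000, -0.01000000, 0.13000000)
F = m·Δv/dt = (0.6000, -0.2000, 2.6000)
ω₁ − ω₀ = (-0.15156250, -0.01933333, -0.04460000)
ω₀×(Iω₀) = (0.0825, -0.0120, -0.0308)
applied torque τ = (-0.1600, -0.0700, -0.1200)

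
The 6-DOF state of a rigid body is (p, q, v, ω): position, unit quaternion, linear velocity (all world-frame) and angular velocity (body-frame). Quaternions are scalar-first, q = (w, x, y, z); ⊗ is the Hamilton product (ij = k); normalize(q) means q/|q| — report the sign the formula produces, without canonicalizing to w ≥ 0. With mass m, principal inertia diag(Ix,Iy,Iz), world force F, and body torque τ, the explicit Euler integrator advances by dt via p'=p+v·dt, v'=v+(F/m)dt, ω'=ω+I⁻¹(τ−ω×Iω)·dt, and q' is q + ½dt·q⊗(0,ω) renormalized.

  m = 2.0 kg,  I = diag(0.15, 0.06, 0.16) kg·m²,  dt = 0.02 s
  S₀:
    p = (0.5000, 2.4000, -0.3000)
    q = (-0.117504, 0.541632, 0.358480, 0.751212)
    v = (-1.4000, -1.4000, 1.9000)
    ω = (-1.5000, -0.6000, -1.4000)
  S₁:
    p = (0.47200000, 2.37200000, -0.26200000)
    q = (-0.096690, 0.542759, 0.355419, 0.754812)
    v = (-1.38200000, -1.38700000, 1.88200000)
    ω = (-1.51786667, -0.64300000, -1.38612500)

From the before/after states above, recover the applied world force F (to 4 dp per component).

Δv = v₁−v₀ = (0.01800000, 0.01300000, -0.01800000)
m·(v₁−v₀)/dt = (1.8000, 1.3000, -1.8000)

F = (1.8000, 1.3000, -1.8000)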